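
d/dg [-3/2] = 0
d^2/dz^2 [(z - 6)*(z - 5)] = 2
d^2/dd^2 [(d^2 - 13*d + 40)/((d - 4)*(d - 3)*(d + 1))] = 2*(d^6 - 39*d^5 + 459*d^4 - 2377*d^3 + 6072*d^2 - 7848*d + 4804)/(d^9 - 18*d^8 + 123*d^7 - 360*d^6 + 183*d^5 + 1206*d^4 - 1603*d^3 - 1692*d^2 + 2160*d + 1728)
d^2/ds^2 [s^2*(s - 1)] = 6*s - 2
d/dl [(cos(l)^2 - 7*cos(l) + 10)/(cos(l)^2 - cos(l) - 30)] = 2*(-3*cos(l)^2 + 40*cos(l) - 110)*sin(l)/((cos(l) - 6)^2*(cos(l) + 5)^2)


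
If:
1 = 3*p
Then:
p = 1/3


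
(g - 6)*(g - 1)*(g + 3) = g^3 - 4*g^2 - 15*g + 18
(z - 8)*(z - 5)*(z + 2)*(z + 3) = z^4 - 8*z^3 - 19*z^2 + 122*z + 240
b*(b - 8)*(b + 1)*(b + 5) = b^4 - 2*b^3 - 43*b^2 - 40*b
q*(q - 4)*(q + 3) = q^3 - q^2 - 12*q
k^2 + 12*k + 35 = (k + 5)*(k + 7)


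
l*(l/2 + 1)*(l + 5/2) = l^3/2 + 9*l^2/4 + 5*l/2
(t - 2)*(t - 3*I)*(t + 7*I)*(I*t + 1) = I*t^4 - 3*t^3 - 2*I*t^3 + 6*t^2 + 25*I*t^2 + 21*t - 50*I*t - 42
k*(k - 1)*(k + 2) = k^3 + k^2 - 2*k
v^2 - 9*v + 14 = (v - 7)*(v - 2)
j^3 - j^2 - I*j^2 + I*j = j*(j - 1)*(j - I)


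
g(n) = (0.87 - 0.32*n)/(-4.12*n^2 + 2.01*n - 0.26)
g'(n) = (0.87 - 0.32*n)*(8.24*n - 2.01)/(-4.12*n^2 + 2.01*n - 0.26)^2 - 0.32/(-4.12*n^2 + 2.01*n - 0.26)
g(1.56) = -0.05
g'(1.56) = 0.12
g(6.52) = 0.01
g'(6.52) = -0.00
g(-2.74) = -0.05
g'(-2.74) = -0.02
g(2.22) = -0.01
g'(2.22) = 0.03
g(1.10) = -0.17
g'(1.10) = 0.50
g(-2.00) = -0.07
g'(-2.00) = -0.05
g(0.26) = -49.45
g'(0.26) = 431.55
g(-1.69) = -0.09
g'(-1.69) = -0.07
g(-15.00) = -0.01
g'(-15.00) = -0.00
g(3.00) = 0.00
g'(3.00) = 0.01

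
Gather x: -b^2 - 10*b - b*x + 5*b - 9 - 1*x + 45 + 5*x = -b^2 - 5*b + x*(4 - b) + 36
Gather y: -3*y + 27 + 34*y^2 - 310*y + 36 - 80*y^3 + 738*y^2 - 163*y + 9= -80*y^3 + 772*y^2 - 476*y + 72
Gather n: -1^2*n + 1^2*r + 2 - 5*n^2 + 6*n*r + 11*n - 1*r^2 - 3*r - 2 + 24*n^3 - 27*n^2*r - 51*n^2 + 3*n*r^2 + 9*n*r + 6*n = 24*n^3 + n^2*(-27*r - 56) + n*(3*r^2 + 15*r + 16) - r^2 - 2*r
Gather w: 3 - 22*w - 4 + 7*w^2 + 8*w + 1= 7*w^2 - 14*w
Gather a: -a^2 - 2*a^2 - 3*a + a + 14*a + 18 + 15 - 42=-3*a^2 + 12*a - 9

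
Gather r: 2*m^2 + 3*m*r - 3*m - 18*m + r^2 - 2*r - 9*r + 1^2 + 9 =2*m^2 - 21*m + r^2 + r*(3*m - 11) + 10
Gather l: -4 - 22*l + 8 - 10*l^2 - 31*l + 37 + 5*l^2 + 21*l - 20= -5*l^2 - 32*l + 21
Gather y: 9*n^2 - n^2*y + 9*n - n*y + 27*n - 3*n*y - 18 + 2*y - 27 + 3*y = 9*n^2 + 36*n + y*(-n^2 - 4*n + 5) - 45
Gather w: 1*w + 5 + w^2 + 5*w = w^2 + 6*w + 5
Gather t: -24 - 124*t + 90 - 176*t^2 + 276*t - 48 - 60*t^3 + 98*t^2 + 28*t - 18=-60*t^3 - 78*t^2 + 180*t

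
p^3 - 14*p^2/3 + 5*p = p*(p - 3)*(p - 5/3)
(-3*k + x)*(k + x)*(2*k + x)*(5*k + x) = -30*k^4 - 41*k^3*x - 7*k^2*x^2 + 5*k*x^3 + x^4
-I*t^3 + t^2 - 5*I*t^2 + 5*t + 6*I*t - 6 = (t - 1)*(t + 6)*(-I*t + 1)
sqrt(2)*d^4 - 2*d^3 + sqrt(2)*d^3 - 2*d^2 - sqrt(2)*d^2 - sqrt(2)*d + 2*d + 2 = (d - 1)*(d + 1)*(d - sqrt(2))*(sqrt(2)*d + sqrt(2))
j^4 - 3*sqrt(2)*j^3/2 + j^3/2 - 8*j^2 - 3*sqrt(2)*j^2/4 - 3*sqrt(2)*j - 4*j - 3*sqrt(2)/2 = (j + 1/2)*(j - 3*sqrt(2))*(j + sqrt(2)/2)*(j + sqrt(2))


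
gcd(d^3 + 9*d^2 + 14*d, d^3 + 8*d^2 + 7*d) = d^2 + 7*d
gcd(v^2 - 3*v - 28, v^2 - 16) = v + 4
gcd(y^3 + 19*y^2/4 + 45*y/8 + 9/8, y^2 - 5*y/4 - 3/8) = y + 1/4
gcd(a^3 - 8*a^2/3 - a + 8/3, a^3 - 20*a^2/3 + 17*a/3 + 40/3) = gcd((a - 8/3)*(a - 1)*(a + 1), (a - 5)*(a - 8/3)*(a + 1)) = a^2 - 5*a/3 - 8/3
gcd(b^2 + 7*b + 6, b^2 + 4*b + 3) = b + 1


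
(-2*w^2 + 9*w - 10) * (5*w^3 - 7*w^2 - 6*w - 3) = -10*w^5 + 59*w^4 - 101*w^3 + 22*w^2 + 33*w + 30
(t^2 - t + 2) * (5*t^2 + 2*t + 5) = 5*t^4 - 3*t^3 + 13*t^2 - t + 10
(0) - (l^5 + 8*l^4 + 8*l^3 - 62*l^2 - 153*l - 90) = -l^5 - 8*l^4 - 8*l^3 + 62*l^2 + 153*l + 90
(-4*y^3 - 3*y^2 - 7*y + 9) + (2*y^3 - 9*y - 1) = -2*y^3 - 3*y^2 - 16*y + 8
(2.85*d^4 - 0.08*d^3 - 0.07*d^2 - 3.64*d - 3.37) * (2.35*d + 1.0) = 6.6975*d^5 + 2.662*d^4 - 0.2445*d^3 - 8.624*d^2 - 11.5595*d - 3.37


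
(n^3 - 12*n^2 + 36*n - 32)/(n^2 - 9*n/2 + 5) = 2*(n^2 - 10*n + 16)/(2*n - 5)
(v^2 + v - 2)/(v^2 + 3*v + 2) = (v - 1)/(v + 1)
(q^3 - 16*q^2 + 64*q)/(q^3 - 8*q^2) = (q - 8)/q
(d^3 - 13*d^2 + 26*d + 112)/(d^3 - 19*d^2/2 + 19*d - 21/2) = 2*(d^2 - 6*d - 16)/(2*d^2 - 5*d + 3)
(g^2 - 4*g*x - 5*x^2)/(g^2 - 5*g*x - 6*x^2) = (-g + 5*x)/(-g + 6*x)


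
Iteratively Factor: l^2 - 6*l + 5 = (l - 5)*(l - 1)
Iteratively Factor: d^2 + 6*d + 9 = (d + 3)*(d + 3)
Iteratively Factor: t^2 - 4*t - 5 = (t + 1)*(t - 5)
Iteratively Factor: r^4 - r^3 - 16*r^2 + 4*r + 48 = (r - 4)*(r^3 + 3*r^2 - 4*r - 12) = (r - 4)*(r + 3)*(r^2 - 4) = (r - 4)*(r + 2)*(r + 3)*(r - 2)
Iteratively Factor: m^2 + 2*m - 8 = (m + 4)*(m - 2)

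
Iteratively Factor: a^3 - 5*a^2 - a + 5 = (a - 5)*(a^2 - 1) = (a - 5)*(a + 1)*(a - 1)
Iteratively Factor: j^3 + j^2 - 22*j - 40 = (j - 5)*(j^2 + 6*j + 8) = (j - 5)*(j + 4)*(j + 2)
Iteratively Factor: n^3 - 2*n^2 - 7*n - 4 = (n - 4)*(n^2 + 2*n + 1) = (n - 4)*(n + 1)*(n + 1)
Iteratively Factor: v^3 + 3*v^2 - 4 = (v + 2)*(v^2 + v - 2) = (v + 2)^2*(v - 1)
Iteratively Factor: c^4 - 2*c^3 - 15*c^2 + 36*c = (c + 4)*(c^3 - 6*c^2 + 9*c) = (c - 3)*(c + 4)*(c^2 - 3*c) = (c - 3)^2*(c + 4)*(c)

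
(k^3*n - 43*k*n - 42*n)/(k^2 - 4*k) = n*(k^3 - 43*k - 42)/(k*(k - 4))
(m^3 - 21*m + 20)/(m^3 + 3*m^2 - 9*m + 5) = (m - 4)/(m - 1)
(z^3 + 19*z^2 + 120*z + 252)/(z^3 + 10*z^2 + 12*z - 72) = (z + 7)/(z - 2)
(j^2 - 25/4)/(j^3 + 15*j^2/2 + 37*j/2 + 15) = (j - 5/2)/(j^2 + 5*j + 6)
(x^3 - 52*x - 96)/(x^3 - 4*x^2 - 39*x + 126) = (x^2 - 6*x - 16)/(x^2 - 10*x + 21)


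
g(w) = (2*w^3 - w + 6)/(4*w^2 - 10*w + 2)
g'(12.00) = 0.47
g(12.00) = 7.53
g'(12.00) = 0.47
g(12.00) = 7.53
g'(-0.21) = 3.78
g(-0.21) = 1.45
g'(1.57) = -5.70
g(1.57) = -3.17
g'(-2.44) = 0.45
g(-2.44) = -0.41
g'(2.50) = -68.62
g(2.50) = 17.38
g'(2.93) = -7.30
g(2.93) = 7.58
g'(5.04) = 0.09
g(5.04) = 4.83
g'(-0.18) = 4.36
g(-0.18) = 1.57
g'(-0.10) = 6.82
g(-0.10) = 2.01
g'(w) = (10 - 8*w)*(2*w^3 - w + 6)/(4*w^2 - 10*w + 2)^2 + (6*w^2 - 1)/(4*w^2 - 10*w + 2)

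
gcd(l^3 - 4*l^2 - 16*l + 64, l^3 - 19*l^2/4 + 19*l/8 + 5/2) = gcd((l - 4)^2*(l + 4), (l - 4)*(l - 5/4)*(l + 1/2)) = l - 4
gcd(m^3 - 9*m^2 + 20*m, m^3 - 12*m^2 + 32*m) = m^2 - 4*m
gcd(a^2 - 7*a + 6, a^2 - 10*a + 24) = a - 6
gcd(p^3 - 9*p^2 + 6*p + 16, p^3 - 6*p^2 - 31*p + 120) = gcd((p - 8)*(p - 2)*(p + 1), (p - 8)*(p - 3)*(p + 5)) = p - 8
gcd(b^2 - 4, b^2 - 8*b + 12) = b - 2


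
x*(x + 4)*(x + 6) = x^3 + 10*x^2 + 24*x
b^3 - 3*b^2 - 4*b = b*(b - 4)*(b + 1)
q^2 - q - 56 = (q - 8)*(q + 7)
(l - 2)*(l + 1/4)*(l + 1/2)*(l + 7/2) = l^4 + 9*l^3/4 - 23*l^2/4 - 81*l/16 - 7/8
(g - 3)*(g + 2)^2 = g^3 + g^2 - 8*g - 12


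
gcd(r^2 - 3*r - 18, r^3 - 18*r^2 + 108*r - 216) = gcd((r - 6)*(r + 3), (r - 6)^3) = r - 6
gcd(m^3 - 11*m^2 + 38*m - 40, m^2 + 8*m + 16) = 1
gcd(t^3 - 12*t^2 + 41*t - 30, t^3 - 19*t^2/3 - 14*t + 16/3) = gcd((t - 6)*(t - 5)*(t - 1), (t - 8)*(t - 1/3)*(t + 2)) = 1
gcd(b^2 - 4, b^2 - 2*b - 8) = b + 2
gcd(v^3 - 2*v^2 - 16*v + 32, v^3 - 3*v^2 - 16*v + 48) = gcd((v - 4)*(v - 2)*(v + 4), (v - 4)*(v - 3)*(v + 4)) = v^2 - 16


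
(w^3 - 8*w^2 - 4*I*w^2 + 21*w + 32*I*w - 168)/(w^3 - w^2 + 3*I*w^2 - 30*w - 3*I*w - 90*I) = (w^2 - w*(8 + 7*I) + 56*I)/(w^2 - w - 30)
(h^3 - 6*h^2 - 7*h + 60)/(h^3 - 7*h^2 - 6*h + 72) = (h - 5)/(h - 6)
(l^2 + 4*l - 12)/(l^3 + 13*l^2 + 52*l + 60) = (l - 2)/(l^2 + 7*l + 10)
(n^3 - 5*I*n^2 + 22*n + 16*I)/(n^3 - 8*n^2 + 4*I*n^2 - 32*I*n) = (n^3 - 5*I*n^2 + 22*n + 16*I)/(n*(n^2 + 4*n*(-2 + I) - 32*I))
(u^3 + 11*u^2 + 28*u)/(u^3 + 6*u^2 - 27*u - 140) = u/(u - 5)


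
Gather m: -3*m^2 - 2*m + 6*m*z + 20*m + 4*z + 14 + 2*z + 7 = -3*m^2 + m*(6*z + 18) + 6*z + 21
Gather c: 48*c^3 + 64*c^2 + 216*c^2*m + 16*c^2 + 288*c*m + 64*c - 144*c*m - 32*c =48*c^3 + c^2*(216*m + 80) + c*(144*m + 32)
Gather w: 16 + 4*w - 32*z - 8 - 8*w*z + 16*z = w*(4 - 8*z) - 16*z + 8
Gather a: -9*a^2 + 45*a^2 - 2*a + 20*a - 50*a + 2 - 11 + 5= 36*a^2 - 32*a - 4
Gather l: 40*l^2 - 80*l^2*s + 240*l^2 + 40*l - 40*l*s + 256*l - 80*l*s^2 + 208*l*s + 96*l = l^2*(280 - 80*s) + l*(-80*s^2 + 168*s + 392)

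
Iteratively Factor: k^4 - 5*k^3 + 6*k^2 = (k)*(k^3 - 5*k^2 + 6*k) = k*(k - 3)*(k^2 - 2*k) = k*(k - 3)*(k - 2)*(k)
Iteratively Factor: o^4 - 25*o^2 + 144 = (o + 3)*(o^3 - 3*o^2 - 16*o + 48) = (o - 4)*(o + 3)*(o^2 + o - 12) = (o - 4)*(o + 3)*(o + 4)*(o - 3)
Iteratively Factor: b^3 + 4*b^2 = (b + 4)*(b^2) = b*(b + 4)*(b)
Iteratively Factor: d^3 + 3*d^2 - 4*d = (d)*(d^2 + 3*d - 4) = d*(d - 1)*(d + 4)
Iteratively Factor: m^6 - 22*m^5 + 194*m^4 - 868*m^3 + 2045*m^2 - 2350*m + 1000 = (m - 5)*(m^5 - 17*m^4 + 109*m^3 - 323*m^2 + 430*m - 200) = (m - 5)^2*(m^4 - 12*m^3 + 49*m^2 - 78*m + 40) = (m - 5)^2*(m - 4)*(m^3 - 8*m^2 + 17*m - 10) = (m - 5)^2*(m - 4)*(m - 2)*(m^2 - 6*m + 5) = (m - 5)^3*(m - 4)*(m - 2)*(m - 1)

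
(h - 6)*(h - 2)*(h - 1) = h^3 - 9*h^2 + 20*h - 12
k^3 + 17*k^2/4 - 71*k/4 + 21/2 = (k - 2)*(k - 3/4)*(k + 7)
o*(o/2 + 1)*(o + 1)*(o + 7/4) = o^4/2 + 19*o^3/8 + 29*o^2/8 + 7*o/4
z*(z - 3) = z^2 - 3*z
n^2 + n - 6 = (n - 2)*(n + 3)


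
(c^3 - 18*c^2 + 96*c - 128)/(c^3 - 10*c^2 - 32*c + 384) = (c - 2)/(c + 6)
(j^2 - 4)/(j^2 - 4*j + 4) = (j + 2)/(j - 2)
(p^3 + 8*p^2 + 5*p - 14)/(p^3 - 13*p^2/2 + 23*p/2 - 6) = 2*(p^2 + 9*p + 14)/(2*p^2 - 11*p + 12)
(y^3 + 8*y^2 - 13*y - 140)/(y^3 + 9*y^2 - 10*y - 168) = (y + 5)/(y + 6)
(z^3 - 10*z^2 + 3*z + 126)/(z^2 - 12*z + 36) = (z^2 - 4*z - 21)/(z - 6)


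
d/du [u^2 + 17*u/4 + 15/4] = 2*u + 17/4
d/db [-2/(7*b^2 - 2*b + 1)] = 4*(7*b - 1)/(7*b^2 - 2*b + 1)^2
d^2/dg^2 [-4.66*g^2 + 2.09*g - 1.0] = -9.32000000000000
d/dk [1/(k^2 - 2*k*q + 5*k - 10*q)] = (-2*k + 2*q - 5)/(k^2 - 2*k*q + 5*k - 10*q)^2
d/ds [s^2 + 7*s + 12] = 2*s + 7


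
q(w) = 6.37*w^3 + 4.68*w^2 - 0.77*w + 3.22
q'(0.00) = -0.77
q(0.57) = 5.48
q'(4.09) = 357.19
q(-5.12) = -725.12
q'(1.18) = 36.88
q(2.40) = 116.39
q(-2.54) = -69.02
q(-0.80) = 3.57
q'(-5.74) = 575.13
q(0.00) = 3.22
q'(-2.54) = 98.75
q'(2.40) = 131.77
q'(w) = 19.11*w^2 + 9.36*w - 0.77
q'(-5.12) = 452.26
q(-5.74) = -1042.85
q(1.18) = 19.29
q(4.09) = 514.18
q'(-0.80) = 3.97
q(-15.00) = -20430.98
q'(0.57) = 10.77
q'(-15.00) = 4158.58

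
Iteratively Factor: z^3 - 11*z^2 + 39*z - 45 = (z - 3)*(z^2 - 8*z + 15) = (z - 5)*(z - 3)*(z - 3)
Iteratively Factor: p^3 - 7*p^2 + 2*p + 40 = (p - 5)*(p^2 - 2*p - 8) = (p - 5)*(p - 4)*(p + 2)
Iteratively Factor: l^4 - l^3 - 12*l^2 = (l)*(l^3 - l^2 - 12*l) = l^2*(l^2 - l - 12) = l^2*(l - 4)*(l + 3)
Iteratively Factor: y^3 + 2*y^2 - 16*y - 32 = (y + 4)*(y^2 - 2*y - 8) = (y + 2)*(y + 4)*(y - 4)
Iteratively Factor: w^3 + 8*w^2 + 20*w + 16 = (w + 4)*(w^2 + 4*w + 4) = (w + 2)*(w + 4)*(w + 2)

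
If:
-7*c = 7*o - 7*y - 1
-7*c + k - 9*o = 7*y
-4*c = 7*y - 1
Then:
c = 1/4 - 7*y/4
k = 39*y/2 + 11/14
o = 11*y/4 - 3/28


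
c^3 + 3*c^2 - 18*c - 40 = (c - 4)*(c + 2)*(c + 5)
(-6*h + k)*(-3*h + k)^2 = -54*h^3 + 45*h^2*k - 12*h*k^2 + k^3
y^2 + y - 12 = (y - 3)*(y + 4)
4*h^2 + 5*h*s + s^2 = (h + s)*(4*h + s)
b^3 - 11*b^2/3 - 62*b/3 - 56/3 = (b - 7)*(b + 4/3)*(b + 2)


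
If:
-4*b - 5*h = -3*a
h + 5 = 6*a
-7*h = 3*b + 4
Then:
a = 49/87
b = 71/29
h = -47/29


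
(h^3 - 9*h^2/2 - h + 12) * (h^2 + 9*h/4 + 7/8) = h^5 - 9*h^4/4 - 41*h^3/4 + 93*h^2/16 + 209*h/8 + 21/2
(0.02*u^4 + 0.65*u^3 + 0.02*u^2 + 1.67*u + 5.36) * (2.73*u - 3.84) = 0.0546*u^5 + 1.6977*u^4 - 2.4414*u^3 + 4.4823*u^2 + 8.22*u - 20.5824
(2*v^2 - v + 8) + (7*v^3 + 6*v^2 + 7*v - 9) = 7*v^3 + 8*v^2 + 6*v - 1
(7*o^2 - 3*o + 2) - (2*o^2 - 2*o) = 5*o^2 - o + 2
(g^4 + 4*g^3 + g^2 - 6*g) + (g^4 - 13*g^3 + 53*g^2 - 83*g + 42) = 2*g^4 - 9*g^3 + 54*g^2 - 89*g + 42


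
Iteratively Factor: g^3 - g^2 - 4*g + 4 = (g - 2)*(g^2 + g - 2) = (g - 2)*(g - 1)*(g + 2)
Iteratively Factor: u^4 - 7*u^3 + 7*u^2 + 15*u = (u + 1)*(u^3 - 8*u^2 + 15*u) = u*(u + 1)*(u^2 - 8*u + 15) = u*(u - 5)*(u + 1)*(u - 3)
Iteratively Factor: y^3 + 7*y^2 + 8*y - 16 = (y - 1)*(y^2 + 8*y + 16) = (y - 1)*(y + 4)*(y + 4)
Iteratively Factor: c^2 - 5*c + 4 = (c - 1)*(c - 4)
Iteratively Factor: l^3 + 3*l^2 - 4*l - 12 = (l + 3)*(l^2 - 4) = (l - 2)*(l + 3)*(l + 2)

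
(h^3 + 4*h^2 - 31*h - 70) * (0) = 0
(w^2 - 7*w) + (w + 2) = w^2 - 6*w + 2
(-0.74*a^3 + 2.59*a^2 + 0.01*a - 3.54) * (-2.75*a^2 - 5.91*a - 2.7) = 2.035*a^5 - 2.7491*a^4 - 13.3364*a^3 + 2.6829*a^2 + 20.8944*a + 9.558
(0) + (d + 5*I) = d + 5*I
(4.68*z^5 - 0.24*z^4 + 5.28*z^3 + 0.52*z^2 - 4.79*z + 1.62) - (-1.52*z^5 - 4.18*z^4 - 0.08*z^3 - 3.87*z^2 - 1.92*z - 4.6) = 6.2*z^5 + 3.94*z^4 + 5.36*z^3 + 4.39*z^2 - 2.87*z + 6.22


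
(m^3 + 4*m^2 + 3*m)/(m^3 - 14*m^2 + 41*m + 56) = m*(m + 3)/(m^2 - 15*m + 56)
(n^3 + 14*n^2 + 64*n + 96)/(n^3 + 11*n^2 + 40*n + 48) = (n + 6)/(n + 3)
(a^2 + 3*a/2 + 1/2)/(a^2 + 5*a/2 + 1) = (a + 1)/(a + 2)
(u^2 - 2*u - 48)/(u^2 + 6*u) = (u - 8)/u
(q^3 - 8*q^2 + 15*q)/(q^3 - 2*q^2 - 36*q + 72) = q*(q^2 - 8*q + 15)/(q^3 - 2*q^2 - 36*q + 72)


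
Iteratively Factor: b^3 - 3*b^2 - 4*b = (b + 1)*(b^2 - 4*b) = (b - 4)*(b + 1)*(b)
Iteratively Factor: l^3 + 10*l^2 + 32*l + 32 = (l + 2)*(l^2 + 8*l + 16) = (l + 2)*(l + 4)*(l + 4)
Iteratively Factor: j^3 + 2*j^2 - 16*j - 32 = (j + 4)*(j^2 - 2*j - 8) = (j - 4)*(j + 4)*(j + 2)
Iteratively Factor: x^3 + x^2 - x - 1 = (x - 1)*(x^2 + 2*x + 1) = (x - 1)*(x + 1)*(x + 1)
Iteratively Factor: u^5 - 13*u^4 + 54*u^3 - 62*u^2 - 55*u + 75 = (u + 1)*(u^4 - 14*u^3 + 68*u^2 - 130*u + 75) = (u - 5)*(u + 1)*(u^3 - 9*u^2 + 23*u - 15) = (u - 5)*(u - 3)*(u + 1)*(u^2 - 6*u + 5) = (u - 5)*(u - 3)*(u - 1)*(u + 1)*(u - 5)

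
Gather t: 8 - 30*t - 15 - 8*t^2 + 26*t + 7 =-8*t^2 - 4*t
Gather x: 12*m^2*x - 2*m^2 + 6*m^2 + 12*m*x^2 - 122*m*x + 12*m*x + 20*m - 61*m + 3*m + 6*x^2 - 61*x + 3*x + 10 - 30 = 4*m^2 - 38*m + x^2*(12*m + 6) + x*(12*m^2 - 110*m - 58) - 20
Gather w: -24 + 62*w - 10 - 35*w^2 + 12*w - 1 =-35*w^2 + 74*w - 35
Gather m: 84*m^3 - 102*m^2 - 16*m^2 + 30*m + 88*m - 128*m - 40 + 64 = 84*m^3 - 118*m^2 - 10*m + 24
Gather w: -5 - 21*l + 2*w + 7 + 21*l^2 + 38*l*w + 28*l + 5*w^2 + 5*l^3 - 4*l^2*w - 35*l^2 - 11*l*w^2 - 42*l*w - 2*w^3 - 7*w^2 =5*l^3 - 14*l^2 + 7*l - 2*w^3 + w^2*(-11*l - 2) + w*(-4*l^2 - 4*l + 2) + 2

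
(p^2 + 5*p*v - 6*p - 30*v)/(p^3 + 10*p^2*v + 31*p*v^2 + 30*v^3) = (p - 6)/(p^2 + 5*p*v + 6*v^2)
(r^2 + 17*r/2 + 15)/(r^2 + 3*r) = (r^2 + 17*r/2 + 15)/(r*(r + 3))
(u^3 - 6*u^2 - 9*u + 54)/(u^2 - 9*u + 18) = u + 3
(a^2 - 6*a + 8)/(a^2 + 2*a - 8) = (a - 4)/(a + 4)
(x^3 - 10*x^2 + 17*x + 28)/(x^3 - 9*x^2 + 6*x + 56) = (x + 1)/(x + 2)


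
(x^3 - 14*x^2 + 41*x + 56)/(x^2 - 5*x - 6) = (x^2 - 15*x + 56)/(x - 6)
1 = 1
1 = 1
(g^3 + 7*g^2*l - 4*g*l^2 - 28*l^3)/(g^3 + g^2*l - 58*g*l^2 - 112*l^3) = (g - 2*l)/(g - 8*l)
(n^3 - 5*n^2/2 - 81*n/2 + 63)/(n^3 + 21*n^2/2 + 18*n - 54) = (n - 7)/(n + 6)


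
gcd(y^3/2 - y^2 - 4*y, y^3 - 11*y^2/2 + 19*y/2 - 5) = 1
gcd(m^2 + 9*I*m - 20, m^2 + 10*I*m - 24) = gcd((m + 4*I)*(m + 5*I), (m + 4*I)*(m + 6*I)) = m + 4*I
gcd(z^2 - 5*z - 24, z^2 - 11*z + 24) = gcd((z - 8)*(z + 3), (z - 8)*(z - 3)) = z - 8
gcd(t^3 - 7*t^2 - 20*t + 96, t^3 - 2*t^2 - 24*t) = t + 4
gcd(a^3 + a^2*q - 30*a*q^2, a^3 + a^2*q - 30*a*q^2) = -a^3 - a^2*q + 30*a*q^2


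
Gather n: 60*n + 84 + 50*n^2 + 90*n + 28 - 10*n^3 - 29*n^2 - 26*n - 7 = -10*n^3 + 21*n^2 + 124*n + 105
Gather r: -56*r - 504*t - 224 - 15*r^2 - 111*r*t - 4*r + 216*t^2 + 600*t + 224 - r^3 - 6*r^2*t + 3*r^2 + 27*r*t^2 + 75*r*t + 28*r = -r^3 + r^2*(-6*t - 12) + r*(27*t^2 - 36*t - 32) + 216*t^2 + 96*t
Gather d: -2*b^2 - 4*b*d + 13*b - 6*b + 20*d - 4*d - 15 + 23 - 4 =-2*b^2 + 7*b + d*(16 - 4*b) + 4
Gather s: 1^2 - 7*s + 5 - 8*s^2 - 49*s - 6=-8*s^2 - 56*s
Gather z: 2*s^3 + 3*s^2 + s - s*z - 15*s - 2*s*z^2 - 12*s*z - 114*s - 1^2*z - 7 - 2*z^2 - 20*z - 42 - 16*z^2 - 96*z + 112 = 2*s^3 + 3*s^2 - 128*s + z^2*(-2*s - 18) + z*(-13*s - 117) + 63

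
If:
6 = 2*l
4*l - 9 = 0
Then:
No Solution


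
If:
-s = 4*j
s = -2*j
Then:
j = 0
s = 0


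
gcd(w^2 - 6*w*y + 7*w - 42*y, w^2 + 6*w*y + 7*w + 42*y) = w + 7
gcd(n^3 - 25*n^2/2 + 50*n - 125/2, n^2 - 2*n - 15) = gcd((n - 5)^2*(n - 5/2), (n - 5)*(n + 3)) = n - 5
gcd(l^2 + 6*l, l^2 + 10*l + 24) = l + 6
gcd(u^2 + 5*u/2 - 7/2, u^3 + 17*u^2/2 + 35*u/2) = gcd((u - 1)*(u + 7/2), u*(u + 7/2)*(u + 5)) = u + 7/2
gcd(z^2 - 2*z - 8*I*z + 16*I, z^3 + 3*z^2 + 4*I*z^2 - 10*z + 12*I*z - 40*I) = z - 2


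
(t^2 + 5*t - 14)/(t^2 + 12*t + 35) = (t - 2)/(t + 5)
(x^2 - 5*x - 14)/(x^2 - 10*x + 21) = (x + 2)/(x - 3)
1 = 1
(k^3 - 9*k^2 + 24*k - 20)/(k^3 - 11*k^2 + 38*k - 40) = (k - 2)/(k - 4)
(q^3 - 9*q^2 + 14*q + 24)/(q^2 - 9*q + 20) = (q^2 - 5*q - 6)/(q - 5)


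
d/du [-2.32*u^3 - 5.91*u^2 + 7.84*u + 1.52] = -6.96*u^2 - 11.82*u + 7.84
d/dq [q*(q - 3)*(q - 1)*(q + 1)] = 4*q^3 - 9*q^2 - 2*q + 3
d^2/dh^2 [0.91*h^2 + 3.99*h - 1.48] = 1.82000000000000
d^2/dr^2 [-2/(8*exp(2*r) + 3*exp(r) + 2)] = 2*(-2*(16*exp(r) + 3)^2*exp(r) + (32*exp(r) + 3)*(8*exp(2*r) + 3*exp(r) + 2))*exp(r)/(8*exp(2*r) + 3*exp(r) + 2)^3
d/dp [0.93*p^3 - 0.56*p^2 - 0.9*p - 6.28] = 2.79*p^2 - 1.12*p - 0.9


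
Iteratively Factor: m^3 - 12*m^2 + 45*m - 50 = (m - 2)*(m^2 - 10*m + 25) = (m - 5)*(m - 2)*(m - 5)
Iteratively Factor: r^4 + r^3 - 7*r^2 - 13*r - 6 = (r + 1)*(r^3 - 7*r - 6) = (r - 3)*(r + 1)*(r^2 + 3*r + 2) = (r - 3)*(r + 1)*(r + 2)*(r + 1)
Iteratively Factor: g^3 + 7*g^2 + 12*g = (g + 3)*(g^2 + 4*g) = g*(g + 3)*(g + 4)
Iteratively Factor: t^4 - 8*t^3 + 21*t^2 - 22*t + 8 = (t - 1)*(t^3 - 7*t^2 + 14*t - 8) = (t - 2)*(t - 1)*(t^2 - 5*t + 4) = (t - 4)*(t - 2)*(t - 1)*(t - 1)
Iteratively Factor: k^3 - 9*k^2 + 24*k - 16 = (k - 4)*(k^2 - 5*k + 4) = (k - 4)*(k - 1)*(k - 4)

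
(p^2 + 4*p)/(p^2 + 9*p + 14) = p*(p + 4)/(p^2 + 9*p + 14)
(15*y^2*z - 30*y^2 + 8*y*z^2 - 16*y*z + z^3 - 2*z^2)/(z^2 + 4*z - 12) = (15*y^2 + 8*y*z + z^2)/(z + 6)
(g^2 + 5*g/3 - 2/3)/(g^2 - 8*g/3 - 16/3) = (-3*g^2 - 5*g + 2)/(-3*g^2 + 8*g + 16)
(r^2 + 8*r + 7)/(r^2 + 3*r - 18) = (r^2 + 8*r + 7)/(r^2 + 3*r - 18)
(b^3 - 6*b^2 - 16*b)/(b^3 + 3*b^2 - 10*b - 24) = b*(b - 8)/(b^2 + b - 12)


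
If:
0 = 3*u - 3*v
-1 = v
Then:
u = -1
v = -1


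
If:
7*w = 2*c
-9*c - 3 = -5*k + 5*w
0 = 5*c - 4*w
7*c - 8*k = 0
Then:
No Solution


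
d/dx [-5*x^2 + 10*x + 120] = 10 - 10*x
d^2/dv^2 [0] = 0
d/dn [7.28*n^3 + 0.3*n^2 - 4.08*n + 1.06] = 21.84*n^2 + 0.6*n - 4.08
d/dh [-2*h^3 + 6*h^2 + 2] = 6*h*(2 - h)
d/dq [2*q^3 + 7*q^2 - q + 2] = 6*q^2 + 14*q - 1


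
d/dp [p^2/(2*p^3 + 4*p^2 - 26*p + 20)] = p*(-p^3 - 13*p + 20)/(2*(p^6 + 4*p^5 - 22*p^4 - 32*p^3 + 209*p^2 - 260*p + 100))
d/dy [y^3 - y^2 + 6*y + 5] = 3*y^2 - 2*y + 6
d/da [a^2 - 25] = 2*a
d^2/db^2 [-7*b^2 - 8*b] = -14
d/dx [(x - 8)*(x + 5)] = 2*x - 3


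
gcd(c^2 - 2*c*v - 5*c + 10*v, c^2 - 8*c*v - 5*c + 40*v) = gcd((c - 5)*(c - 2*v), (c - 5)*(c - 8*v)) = c - 5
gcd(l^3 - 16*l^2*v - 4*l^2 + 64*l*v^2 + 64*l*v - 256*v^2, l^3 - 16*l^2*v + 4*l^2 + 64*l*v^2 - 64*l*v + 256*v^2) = l^2 - 16*l*v + 64*v^2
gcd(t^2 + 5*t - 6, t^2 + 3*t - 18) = t + 6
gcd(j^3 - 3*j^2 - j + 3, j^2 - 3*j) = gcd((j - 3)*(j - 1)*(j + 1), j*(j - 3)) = j - 3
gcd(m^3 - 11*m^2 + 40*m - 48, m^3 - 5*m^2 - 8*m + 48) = m^2 - 8*m + 16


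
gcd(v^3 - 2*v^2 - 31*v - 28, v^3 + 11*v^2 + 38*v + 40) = v + 4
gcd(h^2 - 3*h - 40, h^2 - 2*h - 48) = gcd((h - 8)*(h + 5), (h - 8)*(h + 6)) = h - 8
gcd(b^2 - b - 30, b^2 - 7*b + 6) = b - 6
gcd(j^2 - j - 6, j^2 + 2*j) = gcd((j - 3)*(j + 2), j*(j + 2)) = j + 2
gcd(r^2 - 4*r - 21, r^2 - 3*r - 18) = r + 3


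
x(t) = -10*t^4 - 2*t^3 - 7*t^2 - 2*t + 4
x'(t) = -40*t^3 - 6*t^2 - 14*t - 2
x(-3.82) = -2108.40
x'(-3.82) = 2193.64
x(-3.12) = -944.74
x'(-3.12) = 1198.13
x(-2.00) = -164.00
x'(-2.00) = 322.00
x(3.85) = -2418.66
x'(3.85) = -2427.50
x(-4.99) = -6111.97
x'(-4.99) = 4888.52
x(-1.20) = -20.96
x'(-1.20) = 75.28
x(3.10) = -1052.57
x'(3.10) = -1294.70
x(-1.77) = -101.45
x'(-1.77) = 225.79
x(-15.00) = -501041.00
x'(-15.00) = 133858.00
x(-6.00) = -12764.00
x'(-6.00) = 8506.00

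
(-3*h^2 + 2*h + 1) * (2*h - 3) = -6*h^3 + 13*h^2 - 4*h - 3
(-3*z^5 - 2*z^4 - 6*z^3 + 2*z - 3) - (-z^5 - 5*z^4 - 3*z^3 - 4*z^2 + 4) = -2*z^5 + 3*z^4 - 3*z^3 + 4*z^2 + 2*z - 7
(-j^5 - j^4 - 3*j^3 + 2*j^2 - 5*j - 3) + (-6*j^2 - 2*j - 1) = -j^5 - j^4 - 3*j^3 - 4*j^2 - 7*j - 4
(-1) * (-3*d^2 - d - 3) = 3*d^2 + d + 3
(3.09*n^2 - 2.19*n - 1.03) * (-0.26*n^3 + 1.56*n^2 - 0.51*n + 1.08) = -0.8034*n^5 + 5.3898*n^4 - 4.7245*n^3 + 2.8473*n^2 - 1.8399*n - 1.1124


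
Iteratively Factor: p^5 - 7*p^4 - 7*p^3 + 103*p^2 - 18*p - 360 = (p - 4)*(p^4 - 3*p^3 - 19*p^2 + 27*p + 90) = (p - 4)*(p + 2)*(p^3 - 5*p^2 - 9*p + 45) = (p - 5)*(p - 4)*(p + 2)*(p^2 - 9) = (p - 5)*(p - 4)*(p + 2)*(p + 3)*(p - 3)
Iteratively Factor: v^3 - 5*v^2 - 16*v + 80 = (v - 4)*(v^2 - v - 20) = (v - 4)*(v + 4)*(v - 5)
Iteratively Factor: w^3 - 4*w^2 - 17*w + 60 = (w + 4)*(w^2 - 8*w + 15) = (w - 3)*(w + 4)*(w - 5)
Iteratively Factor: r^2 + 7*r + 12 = (r + 4)*(r + 3)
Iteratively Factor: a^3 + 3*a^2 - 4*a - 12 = (a - 2)*(a^2 + 5*a + 6) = (a - 2)*(a + 2)*(a + 3)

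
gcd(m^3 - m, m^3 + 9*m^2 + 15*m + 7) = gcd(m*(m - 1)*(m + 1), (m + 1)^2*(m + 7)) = m + 1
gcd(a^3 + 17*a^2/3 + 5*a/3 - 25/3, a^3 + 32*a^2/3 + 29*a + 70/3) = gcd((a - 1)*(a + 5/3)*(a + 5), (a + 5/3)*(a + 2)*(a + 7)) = a + 5/3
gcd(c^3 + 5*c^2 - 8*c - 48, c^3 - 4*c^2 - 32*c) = c + 4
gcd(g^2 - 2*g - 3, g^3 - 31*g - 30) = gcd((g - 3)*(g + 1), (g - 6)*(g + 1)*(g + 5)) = g + 1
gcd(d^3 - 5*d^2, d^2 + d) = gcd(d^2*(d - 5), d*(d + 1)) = d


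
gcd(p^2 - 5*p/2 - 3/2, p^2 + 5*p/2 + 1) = p + 1/2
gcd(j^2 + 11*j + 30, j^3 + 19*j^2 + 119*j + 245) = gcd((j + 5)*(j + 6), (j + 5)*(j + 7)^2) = j + 5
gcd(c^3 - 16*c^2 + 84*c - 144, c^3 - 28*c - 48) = c - 6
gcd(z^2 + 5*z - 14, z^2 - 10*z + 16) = z - 2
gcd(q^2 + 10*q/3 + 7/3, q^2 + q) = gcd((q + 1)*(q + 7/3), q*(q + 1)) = q + 1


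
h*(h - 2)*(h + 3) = h^3 + h^2 - 6*h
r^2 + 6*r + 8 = (r + 2)*(r + 4)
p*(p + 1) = p^2 + p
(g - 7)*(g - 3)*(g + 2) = g^3 - 8*g^2 + g + 42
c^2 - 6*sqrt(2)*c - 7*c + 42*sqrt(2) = (c - 7)*(c - 6*sqrt(2))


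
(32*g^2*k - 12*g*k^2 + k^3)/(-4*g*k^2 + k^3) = (-8*g + k)/k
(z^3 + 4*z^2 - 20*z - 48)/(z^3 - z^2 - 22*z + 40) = (z^2 + 8*z + 12)/(z^2 + 3*z - 10)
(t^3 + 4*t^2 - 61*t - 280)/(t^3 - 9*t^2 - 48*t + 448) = (t + 5)/(t - 8)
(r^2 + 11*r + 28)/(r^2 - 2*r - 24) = (r + 7)/(r - 6)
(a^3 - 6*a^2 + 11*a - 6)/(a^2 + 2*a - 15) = (a^2 - 3*a + 2)/(a + 5)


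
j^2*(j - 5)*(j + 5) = j^4 - 25*j^2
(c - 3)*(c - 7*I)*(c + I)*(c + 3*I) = c^4 - 3*c^3 - 3*I*c^3 + 25*c^2 + 9*I*c^2 - 75*c + 21*I*c - 63*I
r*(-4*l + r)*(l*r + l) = -4*l^2*r^2 - 4*l^2*r + l*r^3 + l*r^2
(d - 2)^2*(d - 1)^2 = d^4 - 6*d^3 + 13*d^2 - 12*d + 4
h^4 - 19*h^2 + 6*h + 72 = (h - 3)^2*(h + 2)*(h + 4)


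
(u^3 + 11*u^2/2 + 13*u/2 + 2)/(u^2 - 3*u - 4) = (u^2 + 9*u/2 + 2)/(u - 4)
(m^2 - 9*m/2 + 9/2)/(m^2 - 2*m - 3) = (m - 3/2)/(m + 1)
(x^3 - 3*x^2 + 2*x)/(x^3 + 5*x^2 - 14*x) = (x - 1)/(x + 7)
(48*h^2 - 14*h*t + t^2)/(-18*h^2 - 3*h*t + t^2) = (-8*h + t)/(3*h + t)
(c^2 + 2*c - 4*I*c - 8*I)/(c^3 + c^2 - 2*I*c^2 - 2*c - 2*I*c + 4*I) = (c - 4*I)/(c^2 - c*(1 + 2*I) + 2*I)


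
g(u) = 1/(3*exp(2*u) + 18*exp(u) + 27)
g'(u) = (-6*exp(2*u) - 18*exp(u))/(3*exp(2*u) + 18*exp(u) + 27)^2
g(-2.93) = 0.04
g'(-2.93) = -0.00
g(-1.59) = 0.03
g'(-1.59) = -0.00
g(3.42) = 0.00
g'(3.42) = -0.00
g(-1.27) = 0.03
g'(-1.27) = -0.01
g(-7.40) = 0.04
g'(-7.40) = -0.00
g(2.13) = 0.00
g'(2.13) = -0.00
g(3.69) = 0.00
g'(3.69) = -0.00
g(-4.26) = 0.04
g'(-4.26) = -0.00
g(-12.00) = 0.04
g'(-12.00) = 0.00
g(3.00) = 0.00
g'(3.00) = 0.00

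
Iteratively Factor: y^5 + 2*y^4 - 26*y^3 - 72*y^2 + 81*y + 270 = (y + 3)*(y^4 - y^3 - 23*y^2 - 3*y + 90) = (y + 3)^2*(y^3 - 4*y^2 - 11*y + 30) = (y - 2)*(y + 3)^2*(y^2 - 2*y - 15) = (y - 5)*(y - 2)*(y + 3)^2*(y + 3)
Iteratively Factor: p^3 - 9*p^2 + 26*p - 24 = (p - 4)*(p^2 - 5*p + 6) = (p - 4)*(p - 3)*(p - 2)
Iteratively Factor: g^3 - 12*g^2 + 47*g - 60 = (g - 3)*(g^2 - 9*g + 20) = (g - 5)*(g - 3)*(g - 4)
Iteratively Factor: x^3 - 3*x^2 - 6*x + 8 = (x + 2)*(x^2 - 5*x + 4) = (x - 4)*(x + 2)*(x - 1)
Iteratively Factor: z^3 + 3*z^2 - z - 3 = (z + 3)*(z^2 - 1) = (z + 1)*(z + 3)*(z - 1)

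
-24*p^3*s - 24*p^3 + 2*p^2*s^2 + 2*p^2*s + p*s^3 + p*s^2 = (-4*p + s)*(6*p + s)*(p*s + p)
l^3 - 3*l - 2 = (l - 2)*(l + 1)^2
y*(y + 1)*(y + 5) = y^3 + 6*y^2 + 5*y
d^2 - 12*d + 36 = (d - 6)^2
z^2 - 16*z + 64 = (z - 8)^2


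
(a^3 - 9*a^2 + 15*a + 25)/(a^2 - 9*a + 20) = (a^2 - 4*a - 5)/(a - 4)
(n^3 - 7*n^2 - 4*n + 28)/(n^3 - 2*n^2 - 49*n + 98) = (n + 2)/(n + 7)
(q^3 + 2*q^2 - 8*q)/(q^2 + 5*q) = (q^2 + 2*q - 8)/(q + 5)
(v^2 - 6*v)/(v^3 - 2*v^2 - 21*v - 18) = v/(v^2 + 4*v + 3)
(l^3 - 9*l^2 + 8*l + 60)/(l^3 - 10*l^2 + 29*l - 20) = (l^2 - 4*l - 12)/(l^2 - 5*l + 4)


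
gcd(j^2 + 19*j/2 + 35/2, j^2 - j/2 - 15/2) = j + 5/2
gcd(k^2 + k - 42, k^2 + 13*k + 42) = k + 7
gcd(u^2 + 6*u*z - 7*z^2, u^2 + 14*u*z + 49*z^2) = u + 7*z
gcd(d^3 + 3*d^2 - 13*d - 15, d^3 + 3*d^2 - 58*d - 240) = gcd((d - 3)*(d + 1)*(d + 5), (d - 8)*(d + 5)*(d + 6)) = d + 5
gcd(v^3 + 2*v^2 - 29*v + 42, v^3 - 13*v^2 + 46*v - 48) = v^2 - 5*v + 6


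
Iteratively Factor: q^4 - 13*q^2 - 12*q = (q - 4)*(q^3 + 4*q^2 + 3*q) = (q - 4)*(q + 3)*(q^2 + q) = (q - 4)*(q + 1)*(q + 3)*(q)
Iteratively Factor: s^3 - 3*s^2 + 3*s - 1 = (s - 1)*(s^2 - 2*s + 1) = (s - 1)^2*(s - 1)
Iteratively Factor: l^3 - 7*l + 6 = (l + 3)*(l^2 - 3*l + 2) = (l - 2)*(l + 3)*(l - 1)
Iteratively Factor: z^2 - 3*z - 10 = (z - 5)*(z + 2)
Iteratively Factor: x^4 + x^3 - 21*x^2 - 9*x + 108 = (x + 3)*(x^3 - 2*x^2 - 15*x + 36) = (x - 3)*(x + 3)*(x^2 + x - 12) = (x - 3)^2*(x + 3)*(x + 4)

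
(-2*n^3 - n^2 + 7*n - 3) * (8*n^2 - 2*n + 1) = -16*n^5 - 4*n^4 + 56*n^3 - 39*n^2 + 13*n - 3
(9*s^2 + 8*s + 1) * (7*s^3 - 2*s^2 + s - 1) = 63*s^5 + 38*s^4 - 3*s^2 - 7*s - 1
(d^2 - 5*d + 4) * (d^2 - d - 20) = d^4 - 6*d^3 - 11*d^2 + 96*d - 80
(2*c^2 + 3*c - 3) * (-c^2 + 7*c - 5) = -2*c^4 + 11*c^3 + 14*c^2 - 36*c + 15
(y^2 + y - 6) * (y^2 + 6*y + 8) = y^4 + 7*y^3 + 8*y^2 - 28*y - 48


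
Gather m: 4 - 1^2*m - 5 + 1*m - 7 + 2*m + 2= 2*m - 6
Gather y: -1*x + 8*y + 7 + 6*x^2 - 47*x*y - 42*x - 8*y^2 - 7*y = 6*x^2 - 43*x - 8*y^2 + y*(1 - 47*x) + 7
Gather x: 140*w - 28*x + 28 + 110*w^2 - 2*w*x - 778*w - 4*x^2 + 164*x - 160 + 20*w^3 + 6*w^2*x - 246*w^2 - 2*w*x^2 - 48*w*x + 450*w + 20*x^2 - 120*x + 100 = 20*w^3 - 136*w^2 - 188*w + x^2*(16 - 2*w) + x*(6*w^2 - 50*w + 16) - 32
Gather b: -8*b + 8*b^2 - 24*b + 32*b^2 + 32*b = 40*b^2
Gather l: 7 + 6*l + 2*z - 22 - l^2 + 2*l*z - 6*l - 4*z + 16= -l^2 + 2*l*z - 2*z + 1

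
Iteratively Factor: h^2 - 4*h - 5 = (h + 1)*(h - 5)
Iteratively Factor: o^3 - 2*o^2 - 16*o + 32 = (o - 4)*(o^2 + 2*o - 8) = (o - 4)*(o + 4)*(o - 2)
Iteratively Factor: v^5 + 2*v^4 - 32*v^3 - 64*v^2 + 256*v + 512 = (v + 4)*(v^4 - 2*v^3 - 24*v^2 + 32*v + 128) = (v - 4)*(v + 4)*(v^3 + 2*v^2 - 16*v - 32) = (v - 4)*(v + 4)^2*(v^2 - 2*v - 8) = (v - 4)^2*(v + 4)^2*(v + 2)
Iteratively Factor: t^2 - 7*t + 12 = (t - 4)*(t - 3)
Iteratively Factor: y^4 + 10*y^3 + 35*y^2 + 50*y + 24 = (y + 4)*(y^3 + 6*y^2 + 11*y + 6) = (y + 3)*(y + 4)*(y^2 + 3*y + 2) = (y + 1)*(y + 3)*(y + 4)*(y + 2)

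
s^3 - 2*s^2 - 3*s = s*(s - 3)*(s + 1)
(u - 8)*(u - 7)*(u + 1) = u^3 - 14*u^2 + 41*u + 56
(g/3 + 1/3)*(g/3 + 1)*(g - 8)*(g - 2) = g^4/9 - 2*g^3/3 - 7*g^2/3 + 34*g/9 + 16/3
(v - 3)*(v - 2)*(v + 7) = v^3 + 2*v^2 - 29*v + 42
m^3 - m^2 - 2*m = m*(m - 2)*(m + 1)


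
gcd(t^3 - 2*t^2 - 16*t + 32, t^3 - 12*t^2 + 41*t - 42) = t - 2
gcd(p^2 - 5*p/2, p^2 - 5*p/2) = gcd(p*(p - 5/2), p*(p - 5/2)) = p^2 - 5*p/2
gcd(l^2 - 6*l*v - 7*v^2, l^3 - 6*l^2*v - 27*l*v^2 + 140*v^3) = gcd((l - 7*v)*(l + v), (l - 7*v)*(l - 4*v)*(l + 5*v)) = -l + 7*v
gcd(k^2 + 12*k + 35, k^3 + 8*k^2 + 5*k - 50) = k + 5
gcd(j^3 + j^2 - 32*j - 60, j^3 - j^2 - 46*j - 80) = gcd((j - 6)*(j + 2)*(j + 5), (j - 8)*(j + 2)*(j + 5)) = j^2 + 7*j + 10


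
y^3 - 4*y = y*(y - 2)*(y + 2)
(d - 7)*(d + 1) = d^2 - 6*d - 7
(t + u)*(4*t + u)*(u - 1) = 4*t^2*u - 4*t^2 + 5*t*u^2 - 5*t*u + u^3 - u^2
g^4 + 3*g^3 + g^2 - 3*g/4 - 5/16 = (g - 1/2)*(g + 1/2)^2*(g + 5/2)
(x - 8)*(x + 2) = x^2 - 6*x - 16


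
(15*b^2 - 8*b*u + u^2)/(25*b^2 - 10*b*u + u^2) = (-3*b + u)/(-5*b + u)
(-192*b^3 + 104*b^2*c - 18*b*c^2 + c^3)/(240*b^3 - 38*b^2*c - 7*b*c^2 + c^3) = (-24*b^2 + 10*b*c - c^2)/(30*b^2 - b*c - c^2)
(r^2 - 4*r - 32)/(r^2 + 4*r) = (r - 8)/r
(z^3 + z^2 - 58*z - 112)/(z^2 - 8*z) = z + 9 + 14/z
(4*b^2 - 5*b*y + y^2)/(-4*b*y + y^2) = (-b + y)/y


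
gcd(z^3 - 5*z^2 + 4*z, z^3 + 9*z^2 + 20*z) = z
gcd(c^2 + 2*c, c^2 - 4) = c + 2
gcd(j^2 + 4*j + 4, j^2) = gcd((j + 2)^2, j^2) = 1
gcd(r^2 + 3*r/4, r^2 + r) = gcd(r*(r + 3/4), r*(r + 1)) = r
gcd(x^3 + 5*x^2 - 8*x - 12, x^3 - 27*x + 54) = x + 6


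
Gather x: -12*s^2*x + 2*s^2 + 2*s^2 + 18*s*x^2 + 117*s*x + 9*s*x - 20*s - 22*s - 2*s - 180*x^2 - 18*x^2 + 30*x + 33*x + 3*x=4*s^2 - 44*s + x^2*(18*s - 198) + x*(-12*s^2 + 126*s + 66)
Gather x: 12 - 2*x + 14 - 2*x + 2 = 28 - 4*x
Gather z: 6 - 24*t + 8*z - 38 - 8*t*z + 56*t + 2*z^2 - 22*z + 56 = 32*t + 2*z^2 + z*(-8*t - 14) + 24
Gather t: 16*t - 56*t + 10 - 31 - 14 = -40*t - 35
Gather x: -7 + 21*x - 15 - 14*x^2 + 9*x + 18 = -14*x^2 + 30*x - 4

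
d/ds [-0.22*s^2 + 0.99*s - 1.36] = 0.99 - 0.44*s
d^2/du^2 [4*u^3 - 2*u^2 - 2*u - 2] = 24*u - 4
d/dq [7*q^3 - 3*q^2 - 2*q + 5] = 21*q^2 - 6*q - 2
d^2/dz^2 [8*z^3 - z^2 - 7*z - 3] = 48*z - 2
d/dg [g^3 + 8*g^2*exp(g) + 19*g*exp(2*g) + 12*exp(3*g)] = 8*g^2*exp(g) + 3*g^2 + 38*g*exp(2*g) + 16*g*exp(g) + 36*exp(3*g) + 19*exp(2*g)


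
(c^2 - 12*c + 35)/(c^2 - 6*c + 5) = (c - 7)/(c - 1)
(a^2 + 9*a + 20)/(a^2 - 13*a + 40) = (a^2 + 9*a + 20)/(a^2 - 13*a + 40)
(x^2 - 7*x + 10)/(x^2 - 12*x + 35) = (x - 2)/(x - 7)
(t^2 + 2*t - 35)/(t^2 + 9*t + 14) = (t - 5)/(t + 2)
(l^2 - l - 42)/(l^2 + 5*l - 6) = (l - 7)/(l - 1)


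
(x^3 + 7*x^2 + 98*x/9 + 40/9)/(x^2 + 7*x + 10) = (x^2 + 2*x + 8/9)/(x + 2)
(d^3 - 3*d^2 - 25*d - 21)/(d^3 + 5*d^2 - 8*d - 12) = (d^2 - 4*d - 21)/(d^2 + 4*d - 12)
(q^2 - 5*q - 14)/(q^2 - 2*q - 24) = (-q^2 + 5*q + 14)/(-q^2 + 2*q + 24)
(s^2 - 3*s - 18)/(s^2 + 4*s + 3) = (s - 6)/(s + 1)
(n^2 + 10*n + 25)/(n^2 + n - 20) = (n + 5)/(n - 4)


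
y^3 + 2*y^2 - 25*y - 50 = (y - 5)*(y + 2)*(y + 5)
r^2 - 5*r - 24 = (r - 8)*(r + 3)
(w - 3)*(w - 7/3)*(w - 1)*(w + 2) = w^4 - 13*w^3/3 - w^2/3 + 53*w/3 - 14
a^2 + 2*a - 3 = (a - 1)*(a + 3)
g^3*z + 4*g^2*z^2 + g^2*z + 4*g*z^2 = g*(g + 4*z)*(g*z + z)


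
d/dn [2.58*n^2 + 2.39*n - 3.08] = 5.16*n + 2.39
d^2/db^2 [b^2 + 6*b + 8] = 2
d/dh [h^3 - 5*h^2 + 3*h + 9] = 3*h^2 - 10*h + 3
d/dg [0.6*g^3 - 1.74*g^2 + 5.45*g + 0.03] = 1.8*g^2 - 3.48*g + 5.45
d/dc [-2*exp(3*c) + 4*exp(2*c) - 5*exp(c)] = (-6*exp(2*c) + 8*exp(c) - 5)*exp(c)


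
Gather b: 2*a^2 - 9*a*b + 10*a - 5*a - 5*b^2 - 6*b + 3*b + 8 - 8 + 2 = 2*a^2 + 5*a - 5*b^2 + b*(-9*a - 3) + 2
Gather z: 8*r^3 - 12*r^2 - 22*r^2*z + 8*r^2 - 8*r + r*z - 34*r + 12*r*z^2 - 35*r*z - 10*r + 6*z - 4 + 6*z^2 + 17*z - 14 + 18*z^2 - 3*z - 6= 8*r^3 - 4*r^2 - 52*r + z^2*(12*r + 24) + z*(-22*r^2 - 34*r + 20) - 24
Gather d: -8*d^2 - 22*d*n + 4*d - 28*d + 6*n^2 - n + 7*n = -8*d^2 + d*(-22*n - 24) + 6*n^2 + 6*n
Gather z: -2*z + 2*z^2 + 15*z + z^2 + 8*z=3*z^2 + 21*z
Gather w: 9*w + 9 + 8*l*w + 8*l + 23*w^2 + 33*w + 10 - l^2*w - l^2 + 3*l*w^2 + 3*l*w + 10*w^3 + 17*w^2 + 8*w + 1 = -l^2 + 8*l + 10*w^3 + w^2*(3*l + 40) + w*(-l^2 + 11*l + 50) + 20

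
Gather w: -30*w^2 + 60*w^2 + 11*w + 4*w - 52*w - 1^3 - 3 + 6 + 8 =30*w^2 - 37*w + 10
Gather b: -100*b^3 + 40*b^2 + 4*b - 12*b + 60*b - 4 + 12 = -100*b^3 + 40*b^2 + 52*b + 8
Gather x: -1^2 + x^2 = x^2 - 1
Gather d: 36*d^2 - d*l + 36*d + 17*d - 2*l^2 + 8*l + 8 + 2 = 36*d^2 + d*(53 - l) - 2*l^2 + 8*l + 10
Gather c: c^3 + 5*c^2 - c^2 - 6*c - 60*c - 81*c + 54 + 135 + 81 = c^3 + 4*c^2 - 147*c + 270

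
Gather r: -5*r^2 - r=-5*r^2 - r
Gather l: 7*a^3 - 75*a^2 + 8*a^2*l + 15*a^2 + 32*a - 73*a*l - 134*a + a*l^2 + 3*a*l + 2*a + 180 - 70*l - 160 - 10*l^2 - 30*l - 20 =7*a^3 - 60*a^2 - 100*a + l^2*(a - 10) + l*(8*a^2 - 70*a - 100)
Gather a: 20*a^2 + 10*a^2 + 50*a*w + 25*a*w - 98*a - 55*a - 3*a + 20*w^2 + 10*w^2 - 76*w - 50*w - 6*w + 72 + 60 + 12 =30*a^2 + a*(75*w - 156) + 30*w^2 - 132*w + 144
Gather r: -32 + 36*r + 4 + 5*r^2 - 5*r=5*r^2 + 31*r - 28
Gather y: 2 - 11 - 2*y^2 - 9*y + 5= -2*y^2 - 9*y - 4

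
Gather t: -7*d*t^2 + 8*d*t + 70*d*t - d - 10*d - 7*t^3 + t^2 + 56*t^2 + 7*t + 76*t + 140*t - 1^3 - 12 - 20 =-11*d - 7*t^3 + t^2*(57 - 7*d) + t*(78*d + 223) - 33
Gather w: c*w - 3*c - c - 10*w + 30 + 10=-4*c + w*(c - 10) + 40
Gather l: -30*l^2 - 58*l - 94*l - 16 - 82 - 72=-30*l^2 - 152*l - 170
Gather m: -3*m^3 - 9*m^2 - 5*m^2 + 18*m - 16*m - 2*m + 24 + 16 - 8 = -3*m^3 - 14*m^2 + 32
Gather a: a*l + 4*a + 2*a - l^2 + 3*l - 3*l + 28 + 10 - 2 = a*(l + 6) - l^2 + 36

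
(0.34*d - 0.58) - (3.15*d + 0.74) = -2.81*d - 1.32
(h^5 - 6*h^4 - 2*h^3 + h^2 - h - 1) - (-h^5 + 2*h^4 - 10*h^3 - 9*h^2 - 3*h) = 2*h^5 - 8*h^4 + 8*h^3 + 10*h^2 + 2*h - 1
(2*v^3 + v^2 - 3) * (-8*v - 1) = -16*v^4 - 10*v^3 - v^2 + 24*v + 3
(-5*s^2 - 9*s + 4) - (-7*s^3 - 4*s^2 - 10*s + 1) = 7*s^3 - s^2 + s + 3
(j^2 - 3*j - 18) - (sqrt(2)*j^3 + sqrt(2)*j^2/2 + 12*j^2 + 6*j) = -sqrt(2)*j^3 - 11*j^2 - sqrt(2)*j^2/2 - 9*j - 18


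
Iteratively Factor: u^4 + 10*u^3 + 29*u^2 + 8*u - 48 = (u + 4)*(u^3 + 6*u^2 + 5*u - 12) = (u + 4)^2*(u^2 + 2*u - 3) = (u + 3)*(u + 4)^2*(u - 1)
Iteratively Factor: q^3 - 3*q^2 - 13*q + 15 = (q + 3)*(q^2 - 6*q + 5) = (q - 1)*(q + 3)*(q - 5)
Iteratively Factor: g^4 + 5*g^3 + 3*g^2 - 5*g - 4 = (g - 1)*(g^3 + 6*g^2 + 9*g + 4) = (g - 1)*(g + 1)*(g^2 + 5*g + 4) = (g - 1)*(g + 1)*(g + 4)*(g + 1)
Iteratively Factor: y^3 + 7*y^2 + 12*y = (y + 4)*(y^2 + 3*y) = (y + 3)*(y + 4)*(y)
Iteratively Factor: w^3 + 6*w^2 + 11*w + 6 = (w + 1)*(w^2 + 5*w + 6) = (w + 1)*(w + 3)*(w + 2)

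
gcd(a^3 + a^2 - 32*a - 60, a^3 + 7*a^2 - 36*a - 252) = a - 6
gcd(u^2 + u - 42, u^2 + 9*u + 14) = u + 7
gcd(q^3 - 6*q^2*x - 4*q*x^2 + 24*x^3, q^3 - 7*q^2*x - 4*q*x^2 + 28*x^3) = -q^2 + 4*x^2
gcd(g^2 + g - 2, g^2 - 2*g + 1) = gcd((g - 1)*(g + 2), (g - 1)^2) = g - 1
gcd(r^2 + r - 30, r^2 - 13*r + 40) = r - 5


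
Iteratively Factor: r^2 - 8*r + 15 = (r - 5)*(r - 3)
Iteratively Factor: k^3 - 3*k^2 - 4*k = (k)*(k^2 - 3*k - 4) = k*(k + 1)*(k - 4)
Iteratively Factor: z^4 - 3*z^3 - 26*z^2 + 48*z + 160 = (z - 5)*(z^3 + 2*z^2 - 16*z - 32) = (z - 5)*(z + 4)*(z^2 - 2*z - 8) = (z - 5)*(z - 4)*(z + 4)*(z + 2)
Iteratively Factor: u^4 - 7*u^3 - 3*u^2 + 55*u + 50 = (u + 2)*(u^3 - 9*u^2 + 15*u + 25) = (u - 5)*(u + 2)*(u^2 - 4*u - 5) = (u - 5)*(u + 1)*(u + 2)*(u - 5)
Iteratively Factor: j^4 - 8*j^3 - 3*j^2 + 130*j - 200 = (j - 5)*(j^3 - 3*j^2 - 18*j + 40) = (j - 5)*(j - 2)*(j^2 - j - 20) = (j - 5)^2*(j - 2)*(j + 4)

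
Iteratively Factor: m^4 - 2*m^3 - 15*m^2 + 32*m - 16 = (m - 1)*(m^3 - m^2 - 16*m + 16) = (m - 4)*(m - 1)*(m^2 + 3*m - 4) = (m - 4)*(m - 1)*(m + 4)*(m - 1)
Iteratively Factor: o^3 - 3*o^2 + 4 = (o - 2)*(o^2 - o - 2) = (o - 2)^2*(o + 1)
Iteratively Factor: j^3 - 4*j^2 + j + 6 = (j + 1)*(j^2 - 5*j + 6) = (j - 3)*(j + 1)*(j - 2)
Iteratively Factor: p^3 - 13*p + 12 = (p - 3)*(p^2 + 3*p - 4) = (p - 3)*(p + 4)*(p - 1)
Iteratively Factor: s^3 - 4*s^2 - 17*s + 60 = (s + 4)*(s^2 - 8*s + 15) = (s - 3)*(s + 4)*(s - 5)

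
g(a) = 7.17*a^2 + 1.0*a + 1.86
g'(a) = 14.34*a + 1.0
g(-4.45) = 139.39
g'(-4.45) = -62.81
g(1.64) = 22.78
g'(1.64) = 24.52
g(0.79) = 7.12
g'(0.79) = 12.33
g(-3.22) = 72.98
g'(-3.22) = -45.17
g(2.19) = 38.44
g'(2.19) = 32.40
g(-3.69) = 95.80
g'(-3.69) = -51.91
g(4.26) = 136.24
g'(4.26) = 62.09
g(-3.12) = 68.54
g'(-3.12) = -43.74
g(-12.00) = 1022.34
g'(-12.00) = -171.08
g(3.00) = 69.39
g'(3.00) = 44.02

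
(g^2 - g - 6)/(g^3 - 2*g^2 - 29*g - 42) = (g - 3)/(g^2 - 4*g - 21)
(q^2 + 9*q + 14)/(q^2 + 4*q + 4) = (q + 7)/(q + 2)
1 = 1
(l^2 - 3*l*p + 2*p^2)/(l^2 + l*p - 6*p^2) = (l - p)/(l + 3*p)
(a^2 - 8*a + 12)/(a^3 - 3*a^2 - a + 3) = (a^2 - 8*a + 12)/(a^3 - 3*a^2 - a + 3)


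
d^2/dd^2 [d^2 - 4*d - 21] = 2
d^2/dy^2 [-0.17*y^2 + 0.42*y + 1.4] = -0.340000000000000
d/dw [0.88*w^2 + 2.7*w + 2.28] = 1.76*w + 2.7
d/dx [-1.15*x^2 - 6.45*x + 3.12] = -2.3*x - 6.45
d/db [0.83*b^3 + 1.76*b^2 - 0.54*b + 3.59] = 2.49*b^2 + 3.52*b - 0.54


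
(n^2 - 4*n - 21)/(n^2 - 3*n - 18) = (n - 7)/(n - 6)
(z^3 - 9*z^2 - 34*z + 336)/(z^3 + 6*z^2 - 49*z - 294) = (z - 8)/(z + 7)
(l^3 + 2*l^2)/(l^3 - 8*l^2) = (l + 2)/(l - 8)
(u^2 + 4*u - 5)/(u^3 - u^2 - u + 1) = (u + 5)/(u^2 - 1)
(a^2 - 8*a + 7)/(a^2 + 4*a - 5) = (a - 7)/(a + 5)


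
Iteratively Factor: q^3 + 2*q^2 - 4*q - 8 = (q + 2)*(q^2 - 4) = (q + 2)^2*(q - 2)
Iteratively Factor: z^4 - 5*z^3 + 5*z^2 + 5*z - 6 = (z + 1)*(z^3 - 6*z^2 + 11*z - 6) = (z - 3)*(z + 1)*(z^2 - 3*z + 2) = (z - 3)*(z - 1)*(z + 1)*(z - 2)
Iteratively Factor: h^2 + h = (h)*(h + 1)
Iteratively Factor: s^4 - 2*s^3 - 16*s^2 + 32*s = (s)*(s^3 - 2*s^2 - 16*s + 32) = s*(s - 2)*(s^2 - 16) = s*(s - 2)*(s + 4)*(s - 4)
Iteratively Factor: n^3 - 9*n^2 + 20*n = (n - 4)*(n^2 - 5*n) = (n - 5)*(n - 4)*(n)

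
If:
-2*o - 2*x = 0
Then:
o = -x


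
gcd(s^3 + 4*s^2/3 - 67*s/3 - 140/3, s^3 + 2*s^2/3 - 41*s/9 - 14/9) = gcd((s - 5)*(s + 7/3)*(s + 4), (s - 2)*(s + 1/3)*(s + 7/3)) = s + 7/3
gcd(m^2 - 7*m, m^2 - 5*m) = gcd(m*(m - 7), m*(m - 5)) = m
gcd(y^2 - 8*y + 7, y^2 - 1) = y - 1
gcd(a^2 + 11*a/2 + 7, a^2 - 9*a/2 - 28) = a + 7/2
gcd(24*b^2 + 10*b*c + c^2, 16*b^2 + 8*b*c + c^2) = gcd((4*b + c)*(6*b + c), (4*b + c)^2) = 4*b + c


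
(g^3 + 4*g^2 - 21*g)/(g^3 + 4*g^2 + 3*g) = (g^2 + 4*g - 21)/(g^2 + 4*g + 3)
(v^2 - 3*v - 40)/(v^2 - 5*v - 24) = (v + 5)/(v + 3)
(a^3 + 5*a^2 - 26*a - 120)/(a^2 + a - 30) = a + 4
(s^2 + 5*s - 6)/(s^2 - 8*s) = (s^2 + 5*s - 6)/(s*(s - 8))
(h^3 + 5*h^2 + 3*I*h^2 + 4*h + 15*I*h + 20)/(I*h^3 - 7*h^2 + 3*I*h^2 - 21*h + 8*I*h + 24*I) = (-I*h^2 + h*(4 - 5*I) + 20)/(h^2 + h*(3 + 8*I) + 24*I)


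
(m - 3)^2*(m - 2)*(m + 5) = m^4 - 3*m^3 - 19*m^2 + 87*m - 90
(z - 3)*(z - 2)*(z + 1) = z^3 - 4*z^2 + z + 6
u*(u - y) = u^2 - u*y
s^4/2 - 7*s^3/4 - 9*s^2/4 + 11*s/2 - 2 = (s/2 + 1)*(s - 4)*(s - 1)*(s - 1/2)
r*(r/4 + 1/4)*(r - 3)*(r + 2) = r^4/4 - 7*r^2/4 - 3*r/2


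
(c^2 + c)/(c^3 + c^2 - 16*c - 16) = c/(c^2 - 16)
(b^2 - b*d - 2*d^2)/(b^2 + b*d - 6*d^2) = (b + d)/(b + 3*d)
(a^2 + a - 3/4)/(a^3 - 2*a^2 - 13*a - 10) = (-a^2 - a + 3/4)/(-a^3 + 2*a^2 + 13*a + 10)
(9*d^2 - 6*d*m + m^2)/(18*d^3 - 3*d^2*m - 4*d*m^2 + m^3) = 1/(2*d + m)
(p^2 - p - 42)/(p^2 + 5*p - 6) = (p - 7)/(p - 1)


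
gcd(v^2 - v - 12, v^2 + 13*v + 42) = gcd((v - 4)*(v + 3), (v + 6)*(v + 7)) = 1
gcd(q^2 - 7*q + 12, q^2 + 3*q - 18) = q - 3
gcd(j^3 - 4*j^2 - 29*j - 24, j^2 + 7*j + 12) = j + 3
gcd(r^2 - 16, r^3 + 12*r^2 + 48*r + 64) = r + 4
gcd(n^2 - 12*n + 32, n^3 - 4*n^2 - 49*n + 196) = n - 4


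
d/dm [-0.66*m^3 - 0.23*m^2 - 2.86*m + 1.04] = -1.98*m^2 - 0.46*m - 2.86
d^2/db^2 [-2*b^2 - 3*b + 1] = -4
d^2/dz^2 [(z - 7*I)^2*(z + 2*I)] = 6*z - 24*I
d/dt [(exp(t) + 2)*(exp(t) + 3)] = (2*exp(t) + 5)*exp(t)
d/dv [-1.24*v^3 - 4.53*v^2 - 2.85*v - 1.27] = -3.72*v^2 - 9.06*v - 2.85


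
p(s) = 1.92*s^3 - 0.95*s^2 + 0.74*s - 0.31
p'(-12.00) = 852.98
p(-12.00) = -3463.75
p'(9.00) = 450.20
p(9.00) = 1329.08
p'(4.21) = 94.83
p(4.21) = 129.23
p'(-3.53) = 79.22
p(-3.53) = -99.22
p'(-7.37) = 327.61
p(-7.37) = -825.97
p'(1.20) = 6.75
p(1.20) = 2.53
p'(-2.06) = 29.10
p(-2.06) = -22.65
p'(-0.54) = 3.45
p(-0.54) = -1.29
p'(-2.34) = 36.73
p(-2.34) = -31.84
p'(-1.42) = 15.05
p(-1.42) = -8.77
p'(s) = 5.76*s^2 - 1.9*s + 0.74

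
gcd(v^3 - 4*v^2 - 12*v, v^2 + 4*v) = v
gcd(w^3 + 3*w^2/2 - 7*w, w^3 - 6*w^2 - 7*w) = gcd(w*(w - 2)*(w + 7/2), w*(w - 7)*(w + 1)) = w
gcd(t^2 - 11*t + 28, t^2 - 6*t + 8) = t - 4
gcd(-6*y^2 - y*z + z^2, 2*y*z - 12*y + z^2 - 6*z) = 2*y + z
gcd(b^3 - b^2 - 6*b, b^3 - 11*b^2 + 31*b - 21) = b - 3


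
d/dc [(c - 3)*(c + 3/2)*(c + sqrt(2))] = 3*c^2 - 3*c + 2*sqrt(2)*c - 9/2 - 3*sqrt(2)/2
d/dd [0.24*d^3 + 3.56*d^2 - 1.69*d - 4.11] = 0.72*d^2 + 7.12*d - 1.69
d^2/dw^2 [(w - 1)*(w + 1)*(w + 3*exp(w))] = 3*w^2*exp(w) + 12*w*exp(w) + 6*w + 3*exp(w)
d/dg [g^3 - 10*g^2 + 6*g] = 3*g^2 - 20*g + 6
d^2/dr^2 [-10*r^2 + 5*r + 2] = -20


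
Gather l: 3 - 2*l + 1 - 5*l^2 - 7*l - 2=-5*l^2 - 9*l + 2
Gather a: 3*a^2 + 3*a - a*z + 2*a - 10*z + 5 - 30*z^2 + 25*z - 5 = 3*a^2 + a*(5 - z) - 30*z^2 + 15*z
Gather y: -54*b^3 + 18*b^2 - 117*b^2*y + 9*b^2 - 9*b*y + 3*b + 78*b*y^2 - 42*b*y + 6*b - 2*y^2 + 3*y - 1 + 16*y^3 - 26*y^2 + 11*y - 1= -54*b^3 + 27*b^2 + 9*b + 16*y^3 + y^2*(78*b - 28) + y*(-117*b^2 - 51*b + 14) - 2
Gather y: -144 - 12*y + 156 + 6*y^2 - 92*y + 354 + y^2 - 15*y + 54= 7*y^2 - 119*y + 420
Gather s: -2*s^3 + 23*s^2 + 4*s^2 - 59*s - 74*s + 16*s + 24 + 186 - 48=-2*s^3 + 27*s^2 - 117*s + 162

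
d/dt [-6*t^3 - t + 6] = -18*t^2 - 1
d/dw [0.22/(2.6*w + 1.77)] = -0.572/(2.6*w + 1.77)^2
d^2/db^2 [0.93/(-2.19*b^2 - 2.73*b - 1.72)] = (8.920746*b^2 + 11.120382*b - 0.93*(4.38*b + 2.73)*(8.76*b + 5.46) + 7.006248)/(2.19*b^2 + 2.73*b + 1.72)^3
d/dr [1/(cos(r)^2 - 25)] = 2*sin(r)*cos(r)/(cos(r)^2 - 25)^2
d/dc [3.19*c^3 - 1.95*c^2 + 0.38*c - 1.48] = 9.57*c^2 - 3.9*c + 0.38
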